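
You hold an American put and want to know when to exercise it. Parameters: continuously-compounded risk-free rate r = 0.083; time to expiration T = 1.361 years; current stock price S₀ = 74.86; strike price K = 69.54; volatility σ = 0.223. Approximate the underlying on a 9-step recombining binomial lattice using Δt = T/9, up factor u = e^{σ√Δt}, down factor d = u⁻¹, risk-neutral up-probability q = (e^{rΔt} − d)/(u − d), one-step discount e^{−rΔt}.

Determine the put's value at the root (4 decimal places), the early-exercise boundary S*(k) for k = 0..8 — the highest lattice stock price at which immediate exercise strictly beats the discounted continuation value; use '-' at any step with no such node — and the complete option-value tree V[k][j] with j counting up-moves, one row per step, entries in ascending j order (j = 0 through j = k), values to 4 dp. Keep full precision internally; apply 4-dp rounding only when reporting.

price = 2.9102
boundary = - - - 57.7119 52.9181 57.7119 52.9181 57.7119 62.9400
tree:
2.9102
4.7835 1.4508
7.6445 2.5624 0.5785
11.8281 4.4115 1.1147 0.1549
16.6219 7.3626 2.1086 0.3305 0.0154
21.0176 11.8281 3.8934 0.7029 0.0347 0.0000
25.0481 16.6219 6.9540 1.4893 0.0783 0.0000 0.0000
28.7438 21.0176 11.8281 3.1427 0.1765 0.0000 0.0000 0.0000
32.1325 25.0481 16.6219 6.6000 0.3982 0.0000 0.0000 0.0000 0.0000
35.2398 28.7438 21.0176 11.8281 0.8982 0.0000 0.0000 0.0000 0.0000 0.0000

params: Δt=0.15122 u=1.09059 d=0.91694 q=0.55107 e^(-rΔt)=0.98753
t_9 payoffs: 35.2398 28.7438 21.0176 11.8281 0.8982 0.0000 0.0000 0.0000 0.0000 0.0000
t_8: node(8,0) S=37.4075 payoff=32.1325 vs cont=31.2652 → 32.1325 [stop]  node(8,1) S=44.4919 payoff=25.0481 vs cont=24.1807 → 25.0481 [stop]  node(8,2) S=52.9181 payoff=16.6219 vs cont=15.7546 → 16.6219 [stop]  node(8,3) S=62.9400 payoff=6.6000 vs cont=5.7326 → 6.6000 [stop]  node(8,4) S=74.8600 payoff=0.0000 vs cont=0.3982 → 0.3982 [wait]  node(8,5) S=89.0374 payoff=0.0000 vs cont=0.0000 → 0.0000 [wait]  node(8,6) S=105.8999 payoff=0.0000 vs cont=0.0000 → 0.0000 [wait]  node(8,7) S=125.9559 payoff=0.0000 vs cont=0.0000 → 0.0000 [wait]  node(8,8) S=149.8102 payoff=0.0000 vs cont=0.0000 → 0.0000 [wait]  ⇒ S*(8)=62.9400
t_7: node(7,0) S=40.7962 payoff=28.7438 vs cont=27.8764 → 28.7438 [stop]  node(7,1) S=48.5224 payoff=21.0176 vs cont=20.1502 → 21.0176 [stop]  node(7,2) S=57.7119 payoff=11.8281 vs cont=10.9607 → 11.8281 [stop]  node(7,3) S=68.6418 payoff=0.8982 vs cont=3.1427 → 3.1427 [wait]  node(7,4) S=81.6416 payoff=0.0000 vs cont=0.1765 → 0.1765 [wait]  node(7,5) S=97.1033 payoff=0.0000 vs cont=0.0000 → 0.0000 [wait]  node(7,6) S=115.4934 payoff=0.0000 vs cont=0.0000 → 0.0000 [wait]  node(7,7) S=137.3662 payoff=0.0000 vs cont=0.0000 → 0.0000 [wait]  ⇒ S*(7)=57.7119
t_6: node(6,0) S=44.4919 payoff=25.0481 vs cont=24.1807 → 25.0481 [stop]  node(6,1) S=52.9181 payoff=16.6219 vs cont=15.7546 → 16.6219 [stop]  node(6,2) S=62.9400 payoff=6.6000 vs cont=6.9540 → 6.9540 [wait]  node(6,3) S=74.8600 payoff=0.0000 vs cont=1.4893 → 1.4893 [wait]  node(6,4) S=89.0374 payoff=0.0000 vs cont=0.0783 → 0.0783 [wait]  node(6,5) S=105.8999 payoff=0.0000 vs cont=0.0000 → 0.0000 [wait]  node(6,6) S=125.9559 payoff=0.0000 vs cont=0.0000 → 0.0000 [wait]  ⇒ S*(6)=52.9181
t_5: node(5,0) S=48.5224 payoff=21.0176 vs cont=20.1502 → 21.0176 [stop]  node(5,1) S=57.7119 payoff=11.8281 vs cont=11.1534 → 11.8281 [stop]  node(5,2) S=68.6418 payoff=0.8982 vs cont=3.8934 → 3.8934 [wait]  node(5,3) S=81.6416 payoff=0.0000 vs cont=0.7029 → 0.7029 [wait]  node(5,4) S=97.1033 payoff=0.0000 vs cont=0.0347 → 0.0347 [wait]  node(5,5) S=115.4934 payoff=0.0000 vs cont=0.0000 → 0.0000 [wait]  ⇒ S*(5)=57.7119
t_4: node(4,0) S=52.9181 payoff=16.6219 vs cont=15.7546 → 16.6219 [stop]  node(4,1) S=62.9400 payoff=6.6000 vs cont=7.3626 → 7.3626 [wait]  node(4,2) S=74.8600 payoff=0.0000 vs cont=2.1086 → 2.1086 [wait]  node(4,3) S=89.0374 payoff=0.0000 vs cont=0.3305 → 0.3305 [wait]  node(4,4) S=105.8999 payoff=0.0000 vs cont=0.0154 → 0.0154 [wait]  ⇒ S*(4)=52.9181
t_3: node(3,0) S=57.7119 payoff=11.8281 vs cont=11.3757 → 11.8281 [stop]  node(3,1) S=68.6418 payoff=0.8982 vs cont=4.4115 → 4.4115 [wait]  node(3,2) S=81.6416 payoff=0.0000 vs cont=1.1147 → 1.1147 [wait]  node(3,3) S=97.1033 payoff=0.0000 vs cont=0.1549 → 0.1549 [wait]  ⇒ S*(3)=57.7119
t_2: node(2,0) S=62.9400 payoff=6.6000 vs cont=7.6445 → 7.6445 [wait]  node(2,1) S=74.8600 payoff=0.0000 vs cont=2.5624 → 2.5624 [wait]  node(2,2) S=89.0374 payoff=0.0000 vs cont=0.5785 → 0.5785 [wait]  ⇒ S*(2)=-
t_1: node(1,0) S=68.6418 payoff=0.8982 vs cont=4.7835 → 4.7835 [wait]  node(1,1) S=81.6416 payoff=0.0000 vs cont=1.4508 → 1.4508 [wait]  ⇒ S*(1)=-
t_0: node(0,0) S=74.8600 payoff=0.0000 vs cont=2.9102 → 2.9102 [wait]  ⇒ S*(0)=-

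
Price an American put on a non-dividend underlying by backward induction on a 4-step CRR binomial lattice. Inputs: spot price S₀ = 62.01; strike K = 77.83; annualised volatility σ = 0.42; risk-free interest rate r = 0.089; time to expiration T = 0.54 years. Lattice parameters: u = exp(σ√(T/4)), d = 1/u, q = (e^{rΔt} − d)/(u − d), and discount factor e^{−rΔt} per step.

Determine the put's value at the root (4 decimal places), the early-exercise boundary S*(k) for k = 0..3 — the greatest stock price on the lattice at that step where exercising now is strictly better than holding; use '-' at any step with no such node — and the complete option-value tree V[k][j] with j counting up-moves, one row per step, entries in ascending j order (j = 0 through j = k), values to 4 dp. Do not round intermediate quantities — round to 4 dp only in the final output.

params: Δt=0.13500 u=1.16686 d=0.85700 q=0.50051 e^(-rΔt)=0.98806
t_4 payoffs: 44.3809 32.2869 15.8200 0.0000 0.0000
t_3: node(3,0) S=39.0304 payoff=38.7996 vs cont=37.8700 → 38.7996 [stop]  node(3,1) S=53.1425 payoff=24.6875 vs cont=23.7579 → 24.6875 [stop]  node(3,2) S=72.3571 payoff=5.4729 vs cont=7.8076 → 7.8076 [wait]  node(3,3) S=98.5190 payoff=0.0000 vs cont=0.0000 → 0.0000 [wait]  ⇒ S*(3)=53.1425
t_2: node(2,0) S=45.5431 payoff=32.2869 vs cont=31.3573 → 32.2869 [stop]  node(2,1) S=62.0100 payoff=15.8200 vs cont=16.0451 → 16.0451 [wait]  node(2,2) S=84.4307 payoff=0.0000 vs cont=3.8533 → 3.8533 [wait]  ⇒ S*(2)=45.5431
t_1: node(1,0) S=53.1425 payoff=24.6875 vs cont=23.8692 → 24.6875 [stop]  node(1,1) S=72.3571 payoff=5.4729 vs cont=9.8242 → 9.8242 [wait]  ⇒ S*(1)=53.1425
t_0: node(0,0) S=62.0100 payoff=15.8200 vs cont=17.0423 → 17.0423 [wait]  ⇒ S*(0)=-

price = 17.0423
boundary = - 53.1425 45.5431 53.1425
tree:
17.0423
24.6875 9.8242
32.2869 16.0451 3.8533
38.7996 24.6875 7.8076 0.0000
44.3809 32.2869 15.8200 0.0000 0.0000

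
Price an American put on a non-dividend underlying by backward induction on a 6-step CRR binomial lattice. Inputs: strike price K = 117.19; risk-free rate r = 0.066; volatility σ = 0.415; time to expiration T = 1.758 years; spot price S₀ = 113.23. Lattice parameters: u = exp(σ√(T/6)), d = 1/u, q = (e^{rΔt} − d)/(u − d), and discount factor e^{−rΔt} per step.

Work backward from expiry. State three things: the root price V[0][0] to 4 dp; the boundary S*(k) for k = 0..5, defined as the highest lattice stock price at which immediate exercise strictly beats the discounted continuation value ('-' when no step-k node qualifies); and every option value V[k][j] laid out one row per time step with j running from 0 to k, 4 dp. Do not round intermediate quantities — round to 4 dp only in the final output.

params: Δt=0.29300 u=1.25187 d=0.79881 q=0.48717 e^(-rΔt)=0.98085
t_6 payoffs: 87.7723 71.0873 44.9390 3.9600 0.0000 0.0000 0.0000
t_5: node(5,0) S=36.8271 payoff=80.3629 vs cont=78.1184 → 80.3629 [stop]  node(5,1) S=57.7145 payoff=59.4755 vs cont=57.2310 → 59.4755 [stop]  node(5,2) S=90.4488 payoff=26.7412 vs cont=24.4968 → 26.7412 [stop]  node(5,3) S=141.7491 payoff=0.0000 vs cont=1.9919 → 1.9919 [wait]  node(5,4) S=222.1456 payoff=0.0000 vs cont=0.0000 → 0.0000 [wait]  node(5,5) S=348.1411 payoff=0.0000 vs cont=0.0000 → 0.0000 [wait]  ⇒ S*(5)=90.4488
t_4: node(4,0) S=46.1027 payoff=71.0873 vs cont=68.8428 → 71.0873 [stop]  node(4,1) S=72.2510 payoff=44.9390 vs cont=42.6945 → 44.9390 [stop]  node(4,2) S=113.2300 payoff=3.9600 vs cont=14.4028 → 14.4028 [wait]  node(4,3) S=177.4512 payoff=0.0000 vs cont=1.0019 → 1.0019 [wait]  node(4,4) S=278.0971 payoff=0.0000 vs cont=0.0000 → 0.0000 [wait]  ⇒ S*(4)=72.2510
t_3: node(3,0) S=57.7145 payoff=59.4755 vs cont=57.2310 → 59.4755 [stop]  node(3,1) S=90.4488 payoff=26.7412 vs cont=29.4868 → 29.4868 [wait]  node(3,2) S=141.7491 payoff=0.0000 vs cont=7.7234 → 7.7234 [wait]  node(3,3) S=222.1456 payoff=0.0000 vs cont=0.5040 → 0.5040 [wait]  ⇒ S*(3)=57.7145
t_2: node(2,0) S=72.2510 payoff=44.9390 vs cont=44.0065 → 44.9390 [stop]  node(2,1) S=113.2300 payoff=3.9600 vs cont=18.5226 → 18.5226 [wait]  node(2,2) S=177.4512 payoff=0.0000 vs cont=4.1257 → 4.1257 [wait]  ⇒ S*(2)=72.2510
t_1: node(1,0) S=90.4488 payoff=26.7412 vs cont=31.4554 → 31.4554 [wait]  node(1,1) S=141.7491 payoff=0.0000 vs cont=11.2884 → 11.2884 [wait]  ⇒ S*(1)=-
t_0: node(0,0) S=113.2300 payoff=3.9600 vs cont=21.2163 → 21.2163 [wait]  ⇒ S*(0)=-

price = 21.2163
boundary = - - 72.2510 57.7145 72.2510 90.4488
tree:
21.2163
31.4554 11.2884
44.9390 18.5226 4.1257
59.4755 29.4868 7.7234 0.5040
71.0873 44.9390 14.4028 1.0019 0.0000
80.3629 59.4755 26.7412 1.9919 0.0000 0.0000
87.7723 71.0873 44.9390 3.9600 0.0000 0.0000 0.0000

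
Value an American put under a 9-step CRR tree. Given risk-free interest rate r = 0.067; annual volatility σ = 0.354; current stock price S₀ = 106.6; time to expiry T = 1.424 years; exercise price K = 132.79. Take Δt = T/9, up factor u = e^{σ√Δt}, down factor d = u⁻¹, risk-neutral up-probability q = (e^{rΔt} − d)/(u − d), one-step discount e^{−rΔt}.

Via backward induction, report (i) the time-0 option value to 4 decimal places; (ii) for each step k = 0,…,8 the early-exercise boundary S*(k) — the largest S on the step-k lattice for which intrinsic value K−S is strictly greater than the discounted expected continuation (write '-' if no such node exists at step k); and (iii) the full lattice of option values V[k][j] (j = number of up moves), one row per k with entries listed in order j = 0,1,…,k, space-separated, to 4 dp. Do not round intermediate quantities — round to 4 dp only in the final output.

Δt=0.15822  u=1.15121  d=0.86865  q=0.50257  discount=0.98946
step 9 (expiry): payoffs max(K−S,0) = 102.7724 93.0084 80.0683 62.9190 40.1916 10.0713 0.0000 0.0000 0.0000 0.0000
step 8: (k=8,j=0): S=34.5565, (K−S)⁺=98.2335, hold=96.8333 ⇒ V=98.2335 exercise | (k=8,j=1): S=45.7969, (K−S)⁺=86.9931, hold=85.5928 ⇒ V=86.9931 exercise | (k=8,j=2): S=60.6936, (K−S)⁺=72.0964, hold=70.6961 ⇒ V=72.0964 exercise | (k=8,j=3): S=80.4360, (K−S)⁺=52.3540, hold=50.9538 ⇒ V=52.3540 exercise | (k=8,j=4): S=106.6000, (K−S)⁺=26.1900, hold=24.7897 ⇒ V=26.1900 exercise | (k=8,j=5): S=141.2746, (K−S)⁺=0.0000, hold=4.9569 ⇒ V=4.9569 continue | (k=8,j=6): S=187.2282, (K−S)⁺=0.0000, hold=0.0000 ⇒ V=0.0000 continue | (k=8,j=7): S=248.1294, (K−S)⁺=0.0000, hold=0.0000 ⇒ V=0.0000 continue | (k=8,j=8): S=328.8404, (K−S)⁺=0.0000, hold=0.0000 ⇒ V=0.0000 continue  boundary S*=106.6000
step 7: (k=7,j=0): S=39.7816, (K−S)⁺=93.0084, hold=91.6081 ⇒ V=93.0084 exercise | (k=7,j=1): S=52.7217, (K−S)⁺=80.0683, hold=78.6680 ⇒ V=80.0683 exercise | (k=7,j=2): S=69.8710, (K−S)⁺=62.9190, hold=61.5188 ⇒ V=62.9190 exercise | (k=7,j=3): S=92.5984, (K−S)⁺=40.1916, hold=38.7913 ⇒ V=40.1916 exercise | (k=7,j=4): S=122.7187, (K−S)⁺=10.0713, hold=15.3552 ⇒ V=15.3552 continue | (k=7,j=5): S=162.6364, (K−S)⁺=0.0000, hold=2.4397 ⇒ V=2.4397 continue | (k=7,j=6): S=215.5384, (K−S)⁺=0.0000, hold=0.0000 ⇒ V=0.0000 continue | (k=7,j=7): S=285.6483, (K−S)⁺=0.0000, hold=0.0000 ⇒ V=0.0000 continue  boundary S*=92.5984
step 6: (k=6,j=0): S=45.7969, (K−S)⁺=86.9931, hold=85.5928 ⇒ V=86.9931 exercise | (k=6,j=1): S=60.6936, (K−S)⁺=72.0964, hold=70.6961 ⇒ V=72.0964 exercise | (k=6,j=2): S=80.4360, (K−S)⁺=52.3540, hold=50.9538 ⇒ V=52.3540 exercise | (k=6,j=3): S=106.6000, (K−S)⁺=26.1900, hold=27.4173 ⇒ V=27.4173 continue | (k=6,j=4): S=141.2746, (K−S)⁺=0.0000, hold=8.7707 ⇒ V=8.7707 continue | (k=6,j=5): S=187.2282, (K−S)⁺=0.0000, hold=1.2008 ⇒ V=1.2008 continue | (k=6,j=6): S=248.1294, (K−S)⁺=0.0000, hold=0.0000 ⇒ V=0.0000 continue  boundary S*=80.4360
step 5: (k=5,j=0): S=52.7217, (K−S)⁺=80.0683, hold=78.6680 ⇒ V=80.0683 exercise | (k=5,j=1): S=69.8710, (K−S)⁺=62.9190, hold=61.5188 ⇒ V=62.9190 exercise | (k=5,j=2): S=92.5984, (K−S)⁺=40.1916, hold=39.4016 ⇒ V=40.1916 exercise | (k=5,j=3): S=122.7187, (K−S)⁺=10.0713, hold=17.8557 ⇒ V=17.8557 continue | (k=5,j=4): S=162.6364, (K−S)⁺=0.0000, hold=4.9139 ⇒ V=4.9139 continue | (k=5,j=5): S=215.5384, (K−S)⁺=0.0000, hold=0.5910 ⇒ V=0.5910 continue  boundary S*=92.5984
step 4: (k=4,j=0): S=60.6936, (K−S)⁺=72.0964, hold=70.6961 ⇒ V=72.0964 exercise | (k=4,j=1): S=80.4360, (K−S)⁺=52.3540, hold=50.9538 ⇒ V=52.3540 exercise | (k=4,j=2): S=106.6000, (K−S)⁺=26.1900, hold=28.6607 ⇒ V=28.6607 continue | (k=4,j=3): S=141.2746, (K−S)⁺=0.0000, hold=11.2318 ⇒ V=11.2318 continue | (k=4,j=4): S=187.2282, (K−S)⁺=0.0000, hold=2.7124 ⇒ V=2.7124 continue  boundary S*=80.4360
step 3: (k=3,j=0): S=69.8710, (K−S)⁺=62.9190, hold=61.5188 ⇒ V=62.9190 exercise | (k=3,j=1): S=92.5984, (K−S)⁺=40.1916, hold=40.0199 ⇒ V=40.1916 exercise | (k=3,j=2): S=122.7187, (K−S)⁺=10.0713, hold=19.6916 ⇒ V=19.6916 continue | (k=3,j=3): S=162.6364, (K−S)⁺=0.0000, hold=6.8769 ⇒ V=6.8769 continue  boundary S*=92.5984
step 2: (k=2,j=0): S=80.4360, (K−S)⁺=52.3540, hold=50.9538 ⇒ V=52.3540 exercise | (k=2,j=1): S=106.6000, (K−S)⁺=26.1900, hold=29.5736 ⇒ V=29.5736 continue | (k=2,j=2): S=141.2746, (K−S)⁺=0.0000, hold=13.1115 ⇒ V=13.1115 continue  boundary S*=80.4360
step 1: (k=1,j=0): S=92.5984, (K−S)⁺=40.1916, hold=40.4739 ⇒ V=40.4739 continue | (k=1,j=1): S=122.7187, (K−S)⁺=10.0713, hold=21.0756 ⇒ V=21.0756 continue  boundary S*=-
step 0: (k=0,j=0): S=106.6000, (K−S)⁺=26.1900, hold=30.4009 ⇒ V=30.4009 continue  boundary S*=-

price = 30.4009
boundary = - - 80.4360 92.5984 80.4360 92.5984 80.4360 92.5984 106.6000
tree:
30.4009
40.4739 21.0756
52.3540 29.5736 13.1115
62.9190 40.1916 19.6916 6.8769
72.0964 52.3540 28.6607 11.2318 2.7124
80.0683 62.9190 40.1916 17.8557 4.9139 0.5910
86.9931 72.0964 52.3540 27.4173 8.7707 1.2008 0.0000
93.0084 80.0683 62.9190 40.1916 15.3552 2.4397 0.0000 0.0000
98.2335 86.9931 72.0964 52.3540 26.1900 4.9569 0.0000 0.0000 0.0000
102.7724 93.0084 80.0683 62.9190 40.1916 10.0713 0.0000 0.0000 0.0000 0.0000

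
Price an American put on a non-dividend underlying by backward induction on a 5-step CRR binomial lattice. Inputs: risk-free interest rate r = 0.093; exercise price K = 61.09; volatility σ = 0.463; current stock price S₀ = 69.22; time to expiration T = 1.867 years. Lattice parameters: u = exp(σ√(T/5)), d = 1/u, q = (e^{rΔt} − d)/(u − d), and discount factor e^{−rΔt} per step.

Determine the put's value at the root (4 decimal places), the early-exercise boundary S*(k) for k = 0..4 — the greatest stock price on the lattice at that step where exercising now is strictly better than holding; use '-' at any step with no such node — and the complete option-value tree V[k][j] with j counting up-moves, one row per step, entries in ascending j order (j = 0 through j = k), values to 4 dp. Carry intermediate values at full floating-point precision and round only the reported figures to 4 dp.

price = 8.9006
boundary = - - 39.3086 29.6221 39.3086
tree:
8.9006
14.1663 4.0898
21.7814 7.3022 1.0585
31.4679 12.7822 2.1547 0.0000
38.7674 21.7814 4.3858 0.0000 0.0000
44.2682 31.4679 8.9273 0.0000 0.0000 0.0000

Δt=0.37340  u=1.32700  d=0.75358  q=0.49136  discount=0.96587
step 5 (expiry): payoffs max(K−S,0) = 44.2682 31.4679 8.9273 0.0000 0.0000 0.0000
step 4: (k=4,j=0): S=22.3226, (K−S)⁺=38.7674, hold=36.6824 ⇒ V=38.7674 exercise | (k=4,j=1): S=39.3086, (K−S)⁺=21.7814, hold=19.6964 ⇒ V=21.7814 exercise | (k=4,j=2): S=69.2200, (K−S)⁺=0.0000, hold=4.3858 ⇒ V=4.3858 continue | (k=4,j=3): S=121.8920, (K−S)⁺=0.0000, hold=0.0000 ⇒ V=0.0000 continue | (k=4,j=4): S=214.6442, (K−S)⁺=0.0000, hold=0.0000 ⇒ V=0.0000 continue  boundary S*=39.3086
step 3: (k=3,j=0): S=29.6221, (K−S)⁺=31.4679, hold=29.3829 ⇒ V=31.4679 exercise | (k=3,j=1): S=52.1627, (K−S)⁺=8.9273, hold=12.7822 ⇒ V=12.7822 continue | (k=3,j=2): S=91.8551, (K−S)⁺=0.0000, hold=2.1547 ⇒ V=2.1547 continue | (k=3,j=3): S=161.7511, (K−S)⁺=0.0000, hold=0.0000 ⇒ V=0.0000 continue  boundary S*=29.6221
step 2: (k=2,j=0): S=39.3086, (K−S)⁺=21.7814, hold=21.5258 ⇒ V=21.7814 exercise | (k=2,j=1): S=69.2200, (K−S)⁺=0.0000, hold=7.3022 ⇒ V=7.3022 continue | (k=2,j=2): S=121.8920, (K−S)⁺=0.0000, hold=1.0585 ⇒ V=1.0585 continue  boundary S*=39.3086
step 1: (k=1,j=0): S=52.1627, (K−S)⁺=8.9273, hold=14.1663 ⇒ V=14.1663 continue | (k=1,j=1): S=91.8551, (K−S)⁺=0.0000, hold=4.0898 ⇒ V=4.0898 continue  boundary S*=-
step 0: (k=0,j=0): S=69.2200, (K−S)⁺=0.0000, hold=8.9006 ⇒ V=8.9006 continue  boundary S*=-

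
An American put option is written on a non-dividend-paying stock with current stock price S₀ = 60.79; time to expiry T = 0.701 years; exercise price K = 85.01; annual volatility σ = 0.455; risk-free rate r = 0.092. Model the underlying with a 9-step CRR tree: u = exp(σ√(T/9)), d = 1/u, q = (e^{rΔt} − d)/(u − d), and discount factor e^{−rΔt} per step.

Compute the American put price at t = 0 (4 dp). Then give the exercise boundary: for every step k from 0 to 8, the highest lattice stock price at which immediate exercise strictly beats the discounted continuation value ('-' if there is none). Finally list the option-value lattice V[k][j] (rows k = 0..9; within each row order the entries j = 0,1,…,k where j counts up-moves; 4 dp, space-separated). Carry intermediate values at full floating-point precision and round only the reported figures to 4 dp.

Δt=0.07789, u=1.13540, d=0.88075, q=0.49654, disc=e^(-rΔt)=0.99286
k=9 terminal: V=max(K-S,0) → 65.6237 60.0185 52.7927 43.4776 31.4693 15.9891 0.0000 0.0000 0.0000 0.0000
k=8: j=0 S=22.0112 intr=62.9988 cont=62.3918 V=62.9988[EX]; j=1 S=28.3754 intr=56.6346 cont=56.0277 V=56.6346[EX]; j=2 S=36.5795 intr=48.4305 cont=47.8235 V=48.4305[EX]; j=3 S=47.1558 intr=37.8542 cont=37.2472 V=37.8542[EX]; j=4 S=60.7900 intr=24.2200 cont=23.6130 V=24.2200[EX]; j=5 S=78.3663 intr=6.6437 cont=7.9924 V=7.9924[hold]; j=6 S=101.0243 intr=0.0000 cont=0.0000 V=0.0000[hold]; j=7 S=130.2336 intr=0.0000 cont=0.0000 V=0.0000[hold]; j=8 S=167.8881 intr=0.0000 cont=0.0000 V=0.0000[hold]  S*(8)=60.7900
k=7: j=0 S=24.9915 intr=60.0185 cont=59.4115 V=60.0185[EX]; j=1 S=32.2173 intr=52.7927 cont=52.1857 V=52.7927[EX]; j=2 S=41.5324 intr=43.4776 cont=42.8706 V=43.4776[EX]; j=3 S=53.5407 intr=31.4693 cont=30.8624 V=31.4693[EX]; j=4 S=69.0209 intr=15.9891 cont=16.0470 V=16.0470[hold]; j=5 S=88.9770 intr=0.0000 cont=3.9952 V=3.9952[hold]; j=6 S=114.7029 intr=0.0000 cont=0.0000 V=0.0000[hold]; j=7 S=147.8671 intr=0.0000 cont=0.0000 V=0.0000[hold]  S*(7)=53.5407
k=6: j=0 S=28.3754 intr=56.6346 cont=56.0277 V=56.6346[EX]; j=1 S=36.5795 intr=48.4305 cont=47.8235 V=48.4305[EX]; j=2 S=47.1558 intr=37.8542 cont=37.2472 V=37.8542[EX]; j=3 S=60.7900 intr=24.2200 cont=23.6416 V=24.2200[EX]; j=4 S=78.3663 intr=6.6437 cont=9.9910 V=9.9910[hold]; j=5 S=101.0243 intr=0.0000 cont=1.9971 V=1.9971[hold]; j=6 S=130.2336 intr=0.0000 cont=0.0000 V=0.0000[hold]  S*(6)=60.7900
k=5: j=0 S=32.2173 intr=52.7927 cont=52.1857 V=52.7927[EX]; j=1 S=41.5324 intr=43.4776 cont=42.8706 V=43.4776[EX]; j=2 S=53.5407 intr=31.4693 cont=30.8624 V=31.4693[EX]; j=3 S=69.0209 intr=15.9891 cont=17.0323 V=17.0323[hold]; j=4 S=88.9770 intr=0.0000 cont=5.9787 V=5.9787[hold]; j=5 S=114.7029 intr=0.0000 cont=0.9983 V=0.9983[hold]  S*(5)=53.5407
k=4: j=0 S=36.5795 intr=48.4305 cont=47.8235 V=48.4305[EX]; j=1 S=47.1558 intr=37.8542 cont=37.2472 V=37.8542[EX]; j=2 S=60.7900 intr=24.2200 cont=24.1273 V=24.2200[EX]; j=3 S=78.3663 intr=6.6437 cont=11.4613 V=11.4613[hold]; j=4 S=101.0243 intr=0.0000 cont=3.4807 V=3.4807[hold]  S*(4)=60.7900
k=3: j=0 S=41.5324 intr=43.4776 cont=42.8706 V=43.4776[EX]; j=1 S=53.5407 intr=31.4693 cont=30.8624 V=31.4693[EX]; j=2 S=69.0209 intr=15.9891 cont=17.7571 V=17.7571[hold]; j=3 S=88.9770 intr=0.0000 cont=7.4451 V=7.4451[hold]  S*(3)=53.5407
k=2: j=0 S=47.1558 intr=37.8542 cont=37.2472 V=37.8542[EX]; j=1 S=60.7900 intr=24.2200 cont=24.4846 V=24.4846[hold]; j=2 S=78.3663 intr=6.6437 cont=12.5466 V=12.5466[hold]  S*(2)=47.1558
k=1: j=0 S=53.5407 intr=31.4693 cont=30.9928 V=31.4693[EX]; j=1 S=69.0209 intr=15.9891 cont=18.4245 V=18.4245[hold]  S*(1)=53.5407
k=0: j=0 S=60.7900 intr=24.2200 cont=24.8136 V=24.8136[hold]  S*(0)=-

price = 24.8136
boundary = - 53.5407 47.1558 53.5407 60.7900 53.5407 60.7900 53.5407 60.7900
tree:
24.8136
31.4693 18.4245
37.8542 24.4846 12.5466
43.4776 31.4693 17.7571 7.4451
48.4305 37.8542 24.2200 11.4613 3.4807
52.7927 43.4776 31.4693 17.0323 5.9787 0.9983
56.6346 48.4305 37.8542 24.2200 9.9910 1.9971 0.0000
60.0185 52.7927 43.4776 31.4693 16.0470 3.9952 0.0000 0.0000
62.9988 56.6346 48.4305 37.8542 24.2200 7.9924 0.0000 0.0000 0.0000
65.6237 60.0185 52.7927 43.4776 31.4693 15.9891 0.0000 0.0000 0.0000 0.0000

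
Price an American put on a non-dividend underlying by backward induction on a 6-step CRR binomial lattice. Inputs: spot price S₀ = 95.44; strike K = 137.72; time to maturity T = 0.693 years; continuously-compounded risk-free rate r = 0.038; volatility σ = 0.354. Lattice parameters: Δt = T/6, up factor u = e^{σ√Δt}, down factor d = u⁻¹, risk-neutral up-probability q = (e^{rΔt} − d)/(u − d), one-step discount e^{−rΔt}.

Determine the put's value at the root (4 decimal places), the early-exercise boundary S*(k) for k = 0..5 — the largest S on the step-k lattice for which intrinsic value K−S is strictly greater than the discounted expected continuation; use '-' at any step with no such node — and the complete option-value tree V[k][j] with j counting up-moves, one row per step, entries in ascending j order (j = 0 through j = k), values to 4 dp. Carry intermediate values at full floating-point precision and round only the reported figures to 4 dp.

price = 42.6255
boundary = - 84.6216 95.4400 84.6216 95.4400 107.6414
tree:
42.6255
53.0984 32.0302
62.6905 42.2800 21.5733
71.1953 53.0984 30.9584 11.9287
78.7360 62.6905 42.2800 19.3683 4.2368
85.4220 71.1953 53.0984 30.0786 8.3147 0.0000
91.3501 78.7360 62.6905 42.2800 16.3172 0.0000 0.0000

Δt=0.11550, u=1.12784, d=0.88665, q=0.48820, disc=e^(-rΔt)=0.99562
k=6 terminal: V=max(K-S,0) → 91.3501 78.7360 62.6905 42.2800 16.3172 0.0000 0.0000
k=5: j=0 S=52.2980 intr=85.4220 cont=84.8189 V=85.4220[EX]; j=1 S=66.5247 intr=71.1953 cont=70.5921 V=71.1953[EX]; j=2 S=84.6216 intr=53.0984 cont=52.4952 V=53.0984[EX]; j=3 S=107.6414 intr=30.0786 cont=29.4754 V=30.0786[EX]; j=4 S=136.9234 intr=0.7966 cont=8.3147 V=8.3147[hold]; j=5 S=174.1710 intr=0.0000 cont=0.0000 V=0.0000[hold]  S*(5)=107.6414
k=4: j=0 S=58.9840 intr=78.7360 cont=78.1329 V=78.7360[EX]; j=1 S=75.0295 intr=62.6905 cont=62.0873 V=62.6905[EX]; j=2 S=95.4400 intr=42.2800 cont=41.6769 V=42.2800[EX]; j=3 S=121.4028 intr=16.3172 cont=19.3683 V=19.3683[hold]; j=4 S=154.4282 intr=0.0000 cont=4.2368 V=4.2368[hold]  S*(4)=95.4400
k=3: j=0 S=66.5247 intr=71.1953 cont=70.5921 V=71.1953[EX]; j=1 S=84.6216 intr=53.0984 cont=52.4952 V=53.0984[EX]; j=2 S=107.6414 intr=30.0786 cont=30.9584 V=30.9584[hold]; j=3 S=136.9234 intr=0.7966 cont=11.9287 V=11.9287[hold]  S*(3)=84.6216
k=2: j=0 S=75.0295 intr=62.6905 cont=62.0873 V=62.6905[EX]; j=1 S=95.4400 intr=42.2800 cont=42.1045 V=42.2800[EX]; j=2 S=121.4028 intr=16.3172 cont=21.5733 V=21.5733[hold]  S*(2)=95.4400
k=1: j=0 S=84.6216 intr=53.0984 cont=52.4952 V=53.0984[EX]; j=1 S=107.6414 intr=30.0786 cont=32.0302 V=32.0302[hold]  S*(1)=84.6216
k=0: j=0 S=95.4400 intr=42.2800 cont=42.6255 V=42.6255[hold]  S*(0)=-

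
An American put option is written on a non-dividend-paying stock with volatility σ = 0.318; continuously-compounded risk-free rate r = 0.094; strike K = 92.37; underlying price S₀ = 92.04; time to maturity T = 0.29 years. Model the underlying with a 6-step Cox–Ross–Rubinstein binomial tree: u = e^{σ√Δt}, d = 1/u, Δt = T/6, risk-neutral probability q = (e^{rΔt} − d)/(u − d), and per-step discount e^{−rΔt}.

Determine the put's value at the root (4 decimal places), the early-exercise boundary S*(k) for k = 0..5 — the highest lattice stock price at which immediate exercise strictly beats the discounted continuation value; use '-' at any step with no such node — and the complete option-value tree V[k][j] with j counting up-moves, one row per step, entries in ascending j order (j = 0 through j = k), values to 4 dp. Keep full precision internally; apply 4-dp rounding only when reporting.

Δt=0.04833, u=1.07241, d=0.93248, q=0.51507, disc=e^(-rΔt)=0.99547
k=6 terminal: V=max(K-S,0) → 31.8634 22.7831 12.3402 0.3300 0.0000 0.0000 0.0000
k=5: j=0 S=64.8881 intr=27.4819 cont=27.0632 V=27.4819[EX]; j=1 S=74.6259 intr=17.7441 cont=17.3254 V=17.7441[EX]; j=2 S=85.8251 intr=6.5449 cont=6.1262 V=6.5449[EX]; j=3 S=98.7049 intr=0.0000 cont=0.1593 V=0.1593[hold]; j=4 S=113.5177 intr=0.0000 cont=0.0000 V=0.0000[hold]; j=5 S=130.5534 intr=0.0000 cont=0.0000 V=0.0000[hold]  S*(5)=85.8251
k=4: j=0 S=69.5869 intr=22.7831 cont=22.3644 V=22.7831[EX]; j=1 S=80.0298 intr=12.3402 cont=11.9214 V=12.3402[EX]; j=2 S=92.0400 intr=0.3300 cont=3.2411 V=3.2411[hold]; j=3 S=105.8525 intr=0.0000 cont=0.0769 V=0.0769[hold]; j=4 S=121.7379 intr=0.0000 cont=0.0000 V=0.0000[hold]  S*(4)=80.0298
k=3: j=0 S=74.6259 intr=17.7441 cont=17.3254 V=17.7441[EX]; j=1 S=85.8251 intr=6.5449 cont=7.6188 V=7.6188[hold]; j=2 S=98.7049 intr=0.0000 cont=1.6040 V=1.6040[hold]; j=3 S=113.5177 intr=0.0000 cont=0.0371 V=0.0371[hold]  S*(3)=74.6259
k=2: j=0 S=80.0298 intr=12.3402 cont=12.4721 V=12.4721[hold]; j=1 S=92.0400 intr=0.3300 cont=4.5003 V=4.5003[hold]; j=2 S=105.8525 intr=0.0000 cont=0.7933 V=0.7933[hold]  S*(2)=-
k=1: j=0 S=85.8251 intr=6.5449 cont=8.3281 V=8.3281[hold]; j=1 S=98.7049 intr=0.0000 cont=2.5792 V=2.5792[hold]  S*(1)=-
k=0: j=0 S=92.0400 intr=0.3300 cont=5.3427 V=5.3427[hold]  S*(0)=-

price = 5.3427
boundary = - - - 74.6259 80.0298 85.8251
tree:
5.3427
8.3281 2.5792
12.4721 4.5003 0.7933
17.7441 7.6188 1.6040 0.0371
22.7831 12.3402 3.2411 0.0769 0.0000
27.4819 17.7441 6.5449 0.1593 0.0000 0.0000
31.8634 22.7831 12.3402 0.3300 0.0000 0.0000 0.0000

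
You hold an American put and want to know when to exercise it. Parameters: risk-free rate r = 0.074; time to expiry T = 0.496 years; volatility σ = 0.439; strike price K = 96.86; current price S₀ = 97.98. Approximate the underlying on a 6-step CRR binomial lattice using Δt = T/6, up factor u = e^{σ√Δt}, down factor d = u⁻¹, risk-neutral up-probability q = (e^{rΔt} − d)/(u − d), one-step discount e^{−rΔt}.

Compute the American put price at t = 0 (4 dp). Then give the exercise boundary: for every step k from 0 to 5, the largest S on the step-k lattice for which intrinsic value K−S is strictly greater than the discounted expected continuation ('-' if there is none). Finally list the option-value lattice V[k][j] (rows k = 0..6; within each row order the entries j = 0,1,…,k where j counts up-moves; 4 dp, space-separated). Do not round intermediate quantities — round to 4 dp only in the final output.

price = 9.6557
boundary = - - - 67.0945 76.1209 86.3616
tree:
9.6557
14.6497 4.6346
21.3972 7.8856 1.3455
29.7655 13.0483 2.6686 0.0000
37.7215 20.7391 5.2931 0.0000 0.0000
44.7341 29.7655 10.4984 0.0000 0.0000 0.0000
50.9152 37.7215 20.7391 0.0000 0.0000 0.0000 0.0000

Δt=0.08267  u=1.13453  d=0.88142  q=0.49273  discount=0.99390
step 6 (expiry): payoffs max(K−S,0) = 50.9152 37.7215 20.7391 0.0000 0.0000 0.0000 0.0000
step 5: (k=5,j=0): S=52.1259, (K−S)⁺=44.7341, hold=44.1434 ⇒ V=44.7341 exercise | (k=5,j=1): S=67.0945, (K−S)⁺=29.7655, hold=29.1748 ⇒ V=29.7655 exercise | (k=5,j=2): S=86.3616, (K−S)⁺=10.4984, hold=10.4562 ⇒ V=10.4984 exercise | (k=5,j=3): S=111.1615, (K−S)⁺=0.0000, hold=0.0000 ⇒ V=0.0000 continue | (k=5,j=4): S=143.0830, (K−S)⁺=0.0000, hold=0.0000 ⇒ V=0.0000 continue | (k=5,j=5): S=184.1712, (K−S)⁺=0.0000, hold=0.0000 ⇒ V=0.0000 continue  boundary S*=86.3616
step 4: (k=4,j=0): S=59.1385, (K−S)⁺=37.7215, hold=37.1308 ⇒ V=37.7215 exercise | (k=4,j=1): S=76.1209, (K−S)⁺=20.7391, hold=20.1484 ⇒ V=20.7391 exercise | (k=4,j=2): S=97.9800, (K−S)⁺=0.0000, hold=5.2931 ⇒ V=5.2931 continue | (k=4,j=3): S=126.1163, (K−S)⁺=0.0000, hold=0.0000 ⇒ V=0.0000 continue | (k=4,j=4): S=162.3323, (K−S)⁺=0.0000, hold=0.0000 ⇒ V=0.0000 continue  boundary S*=76.1209
step 3: (k=3,j=0): S=67.0945, (K−S)⁺=29.7655, hold=29.1748 ⇒ V=29.7655 exercise | (k=3,j=1): S=86.3616, (K−S)⁺=10.4984, hold=13.0483 ⇒ V=13.0483 continue | (k=3,j=2): S=111.1615, (K−S)⁺=0.0000, hold=2.6686 ⇒ V=2.6686 continue | (k=3,j=3): S=143.0830, (K−S)⁺=0.0000, hold=0.0000 ⇒ V=0.0000 continue  boundary S*=67.0945
step 2: (k=2,j=0): S=76.1209, (K−S)⁺=20.7391, hold=21.3972 ⇒ V=21.3972 continue | (k=2,j=1): S=97.9800, (K−S)⁺=0.0000, hold=7.8856 ⇒ V=7.8856 continue | (k=2,j=2): S=126.1163, (K−S)⁺=0.0000, hold=1.3455 ⇒ V=1.3455 continue  boundary S*=-
step 1: (k=1,j=0): S=86.3616, (K−S)⁺=10.4984, hold=14.6497 ⇒ V=14.6497 continue | (k=1,j=1): S=111.1615, (K−S)⁺=0.0000, hold=4.6346 ⇒ V=4.6346 continue  boundary S*=-
step 0: (k=0,j=0): S=97.9800, (K−S)⁺=0.0000, hold=9.6557 ⇒ V=9.6557 continue  boundary S*=-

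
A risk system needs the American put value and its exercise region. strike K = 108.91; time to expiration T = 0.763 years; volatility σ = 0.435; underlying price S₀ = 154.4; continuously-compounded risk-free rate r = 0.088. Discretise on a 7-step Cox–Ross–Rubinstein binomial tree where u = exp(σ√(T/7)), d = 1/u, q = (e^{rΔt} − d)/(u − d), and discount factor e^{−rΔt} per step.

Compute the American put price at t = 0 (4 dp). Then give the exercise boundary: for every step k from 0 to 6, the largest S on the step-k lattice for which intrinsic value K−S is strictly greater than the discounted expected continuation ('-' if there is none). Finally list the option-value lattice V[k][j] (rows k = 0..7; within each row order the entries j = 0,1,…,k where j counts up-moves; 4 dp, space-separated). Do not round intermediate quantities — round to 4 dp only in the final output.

price = 3.6292
boundary = - - - - - 75.2990 86.9282
tree:
3.6292
5.9919 1.3139
9.6824 2.3820 0.2611
15.2314 4.2672 0.5246 0.0000
23.1501 7.5313 1.0543 0.0000 0.0000
33.6110 13.0367 2.1187 0.0000 0.0000 0.0000
43.6844 21.9818 4.2578 0.0000 0.0000 0.0000 0.0000
52.4103 33.6110 8.5565 0.0000 0.0000 0.0000 0.0000 0.0000

Δt=0.10900  u=1.15444  d=0.86622  q=0.49760  discount=0.99045
step 7 (expiry): payoffs max(K−S,0) = 52.4103 33.6110 8.5565 0.0000 0.0000 0.0000 0.0000 0.0000
step 6: (k=6,j=0): S=65.2256, (K−S)⁺=43.6844, hold=42.6448 ⇒ V=43.6844 exercise | (k=6,j=1): S=86.9282, (K−S)⁺=21.9818, hold=20.9421 ⇒ V=21.9818 exercise | (k=6,j=2): S=115.8522, (K−S)⁺=0.0000, hold=4.2578 ⇒ V=4.2578 continue | (k=6,j=3): S=154.4000, (K−S)⁺=0.0000, hold=0.0000 ⇒ V=0.0000 continue | (k=6,j=4): S=205.7740, (K−S)⁺=0.0000, hold=0.0000 ⇒ V=0.0000 continue | (k=6,j=5): S=274.2418, (K−S)⁺=0.0000, hold=0.0000 ⇒ V=0.0000 continue | (k=6,j=6): S=365.4911, (K−S)⁺=0.0000, hold=0.0000 ⇒ V=0.0000 continue  boundary S*=86.9282
step 5: (k=5,j=0): S=75.2990, (K−S)⁺=33.6110, hold=32.5713 ⇒ V=33.6110 exercise | (k=5,j=1): S=100.3535, (K−S)⁺=8.5565, hold=13.0367 ⇒ V=13.0367 continue | (k=5,j=2): S=133.7444, (K−S)⁺=0.0000, hold=2.1187 ⇒ V=2.1187 continue | (k=5,j=3): S=178.2456, (K−S)⁺=0.0000, hold=0.0000 ⇒ V=0.0000 continue | (k=5,j=4): S=237.5538, (K−S)⁺=0.0000, hold=0.0000 ⇒ V=0.0000 continue | (k=5,j=5): S=316.5959, (K−S)⁺=0.0000, hold=0.0000 ⇒ V=0.0000 continue  boundary S*=75.2990
step 4: (k=4,j=0): S=86.9282, (K−S)⁺=21.9818, hold=23.1501 ⇒ V=23.1501 continue | (k=4,j=1): S=115.8522, (K−S)⁺=0.0000, hold=7.5313 ⇒ V=7.5313 continue | (k=4,j=2): S=154.4000, (K−S)⁺=0.0000, hold=1.0543 ⇒ V=1.0543 continue | (k=4,j=3): S=205.7740, (K−S)⁺=0.0000, hold=0.0000 ⇒ V=0.0000 continue | (k=4,j=4): S=274.2418, (K−S)⁺=0.0000, hold=0.0000 ⇒ V=0.0000 continue  boundary S*=-
step 3: (k=3,j=0): S=100.3535, (K−S)⁺=8.5565, hold=15.2314 ⇒ V=15.2314 continue | (k=3,j=1): S=133.7444, (K−S)⁺=0.0000, hold=4.2672 ⇒ V=4.2672 continue | (k=3,j=2): S=178.2456, (K−S)⁺=0.0000, hold=0.5246 ⇒ V=0.5246 continue | (k=3,j=3): S=237.5538, (K−S)⁺=0.0000, hold=0.0000 ⇒ V=0.0000 continue  boundary S*=-
step 2: (k=2,j=0): S=115.8522, (K−S)⁺=0.0000, hold=9.6824 ⇒ V=9.6824 continue | (k=2,j=1): S=154.4000, (K−S)⁺=0.0000, hold=2.3820 ⇒ V=2.3820 continue | (k=2,j=2): S=205.7740, (K−S)⁺=0.0000, hold=0.2611 ⇒ V=0.2611 continue  boundary S*=-
step 1: (k=1,j=0): S=133.7444, (K−S)⁺=0.0000, hold=5.9919 ⇒ V=5.9919 continue | (k=1,j=1): S=178.2456, (K−S)⁺=0.0000, hold=1.3139 ⇒ V=1.3139 continue  boundary S*=-
step 0: (k=0,j=0): S=154.4000, (K−S)⁺=0.0000, hold=3.6292 ⇒ V=3.6292 continue  boundary S*=-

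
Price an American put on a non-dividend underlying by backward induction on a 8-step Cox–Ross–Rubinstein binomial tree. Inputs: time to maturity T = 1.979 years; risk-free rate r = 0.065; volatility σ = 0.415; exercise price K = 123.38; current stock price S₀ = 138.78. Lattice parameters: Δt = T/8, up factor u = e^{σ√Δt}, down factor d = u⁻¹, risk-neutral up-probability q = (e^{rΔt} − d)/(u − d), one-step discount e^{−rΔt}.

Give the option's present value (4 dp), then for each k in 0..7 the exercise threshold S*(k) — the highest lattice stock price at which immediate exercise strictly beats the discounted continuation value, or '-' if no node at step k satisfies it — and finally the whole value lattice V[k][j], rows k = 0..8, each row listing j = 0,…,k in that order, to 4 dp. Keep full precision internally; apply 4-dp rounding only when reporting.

params: Δt=0.24738 u=1.22925 d=0.81350 q=0.48757 e^(-rΔt)=0.98405
t_8 payoffs: 96.7609 83.1568 62.6001 31.5376 0.0000 0.0000 0.0000 0.0000 0.0000
t_7: node(7,0) S=32.7216 payoff=90.6584 vs cont=88.6904 → 90.6584 [stop]  node(7,1) S=49.4445 payoff=73.9355 vs cont=71.9675 → 73.9355 [stop]  node(7,2) S=74.7139 payoff=48.6661 vs cont=46.6981 → 48.6661 [stop]  node(7,3) S=112.8977 payoff=10.4823 vs cont=15.9031 → 15.9031 [wait]  node(7,4) S=170.5959 payoff=0.0000 vs cont=0.0000 → 0.0000 [wait]  node(7,5) S=257.7817 payoff=0.0000 vs cont=0.0000 → 0.0000 [wait]  node(7,6) S=389.5253 payoff=0.0000 vs cont=0.0000 → 0.0000 [wait]  node(7,7) S=588.5984 payoff=0.0000 vs cont=0.0000 → 0.0000 [wait]  ⇒ S*(7)=74.7139
t_6: node(6,0) S=40.2232 payoff=83.1568 vs cont=81.1888 → 83.1568 [stop]  node(6,1) S=60.7799 payoff=62.6001 vs cont=60.6321 → 62.6001 [stop]  node(6,2) S=91.8424 payoff=31.5376 vs cont=32.1704 → 32.1704 [wait]  node(6,3) S=138.7800 payoff=0.0000 vs cont=8.0192 → 8.0192 [wait]  node(6,4) S=209.7058 payoff=0.0000 vs cont=0.0000 → 0.0000 [wait]  node(6,5) S=316.8793 payoff=0.0000 vs cont=0.0000 → 0.0000 [wait]  node(6,6) S=478.8256 payoff=0.0000 vs cont=0.0000 → 0.0000 [wait]  ⇒ S*(6)=60.7799
t_5: node(5,0) S=49.4445 payoff=73.9355 vs cont=71.9675 → 73.9355 [stop]  node(5,1) S=74.7139 payoff=48.6661 vs cont=47.0017 → 48.6661 [stop]  node(5,2) S=112.8977 payoff=10.4823 vs cont=20.0697 → 20.0697 [wait]  node(5,3) S=170.5959 payoff=0.0000 vs cont=4.0438 → 4.0438 [wait]  node(5,4) S=257.7817 payoff=0.0000 vs cont=0.0000 → 0.0000 [wait]  node(5,5) S=389.5253 payoff=0.0000 vs cont=0.0000 → 0.0000 [wait]  ⇒ S*(5)=74.7139
t_4: node(4,0) S=60.7799 payoff=62.6001 vs cont=60.6321 → 62.6001 [stop]  node(4,1) S=91.8424 payoff=31.5376 vs cont=34.1695 → 34.1695 [wait]  node(4,2) S=138.7800 payoff=0.0000 vs cont=12.0605 → 12.0605 [wait]  node(4,3) S=209.7058 payoff=0.0000 vs cont=2.0391 → 2.0391 [wait]  node(4,4) S=316.8793 payoff=0.0000 vs cont=0.0000 → 0.0000 [wait]  ⇒ S*(4)=60.7799
t_3: node(3,0) S=74.7139 payoff=48.6661 vs cont=47.9608 → 48.6661 [stop]  node(3,1) S=112.8977 payoff=10.4823 vs cont=23.0168 → 23.0168 [wait]  node(3,2) S=170.5959 payoff=0.0000 vs cont=7.0599 → 7.0599 [wait]  node(3,3) S=257.7817 payoff=0.0000 vs cont=1.0282 → 1.0282 [wait]  ⇒ S*(3)=74.7139
t_2: node(2,0) S=91.8424 payoff=31.5376 vs cont=35.5835 → 35.5835 [wait]  node(2,1) S=138.7800 payoff=0.0000 vs cont=14.9937 → 14.9937 [wait]  node(2,2) S=209.7058 payoff=0.0000 vs cont=4.0534 → 4.0534 [wait]  ⇒ S*(2)=-
t_1: node(1,0) S=112.8977 payoff=10.4823 vs cont=25.1371 → 25.1371 [wait]  node(1,1) S=170.5959 payoff=0.0000 vs cont=9.5055 → 9.5055 [wait]  ⇒ S*(1)=-
t_0: node(0,0) S=138.7800 payoff=0.0000 vs cont=17.2362 → 17.2362 [wait]  ⇒ S*(0)=-

price = 17.2362
boundary = - - - 74.7139 60.7799 74.7139 60.7799 74.7139
tree:
17.2362
25.1371 9.5055
35.5835 14.9937 4.0534
48.6661 23.0168 7.0599 1.0282
62.6001 34.1695 12.0605 2.0391 0.0000
73.9355 48.6661 20.0697 4.0438 0.0000 0.0000
83.1568 62.6001 32.1704 8.0192 0.0000 0.0000 0.0000
90.6584 73.9355 48.6661 15.9031 0.0000 0.0000 0.0000 0.0000
96.7609 83.1568 62.6001 31.5376 0.0000 0.0000 0.0000 0.0000 0.0000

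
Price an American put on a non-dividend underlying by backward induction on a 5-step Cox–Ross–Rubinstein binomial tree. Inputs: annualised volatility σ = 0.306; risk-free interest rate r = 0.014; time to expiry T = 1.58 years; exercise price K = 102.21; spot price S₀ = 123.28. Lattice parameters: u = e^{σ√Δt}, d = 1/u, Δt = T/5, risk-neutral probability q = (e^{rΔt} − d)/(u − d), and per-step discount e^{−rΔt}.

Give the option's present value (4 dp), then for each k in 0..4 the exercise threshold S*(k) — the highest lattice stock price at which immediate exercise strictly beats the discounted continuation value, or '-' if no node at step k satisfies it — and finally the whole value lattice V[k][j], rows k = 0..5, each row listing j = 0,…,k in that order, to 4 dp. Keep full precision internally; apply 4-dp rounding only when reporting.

Δt=0.31600, u=1.18770, d=0.84197, q=0.46993, disc=e^(-rΔt)=0.99559
k=5 terminal: V=max(K-S,0) → 50.0464 28.6269 0.0000 0.0000 0.0000 0.0000
k=4: j=0 S=61.9545 intr=40.2555 cont=39.8043 V=40.2555[EX]; j=1 S=87.3942 intr=14.8158 cont=15.1074 V=15.1074[hold]; j=2 S=123.2800 intr=0.0000 cont=0.0000 V=0.0000[hold]; j=3 S=173.9012 intr=0.0000 cont=0.0000 V=0.0000[hold]; j=4 S=245.3084 intr=0.0000 cont=0.0000 V=0.0000[hold]  S*(4)=61.9545
k=3: j=0 S=73.5831 intr=28.6269 cont=28.3122 V=28.6269[EX]; j=1 S=103.7977 intr=0.0000 cont=7.9727 V=7.9727[hold]; j=2 S=146.4190 intr=0.0000 cont=0.0000 V=0.0000[hold]; j=3 S=206.5415 intr=0.0000 cont=0.0000 V=0.0000[hold]  S*(3)=73.5831
k=2: j=0 S=87.3942 intr=14.8158 cont=18.8374 V=18.8374[hold]; j=1 S=123.2800 intr=0.0000 cont=4.2074 V=4.2074[hold]; j=2 S=173.9012 intr=0.0000 cont=0.0000 V=0.0000[hold]  S*(2)=-
k=1: j=0 S=103.7977 intr=0.0000 cont=11.9096 V=11.9096[hold]; j=1 S=146.4190 intr=0.0000 cont=2.2204 V=2.2204[hold]  S*(1)=-
k=0: j=0 S=123.2800 intr=0.0000 cont=7.3239 V=7.3239[hold]  S*(0)=-

price = 7.3239
boundary = - - - 73.5831 61.9545
tree:
7.3239
11.9096 2.2204
18.8374 4.2074 0.0000
28.6269 7.9727 0.0000 0.0000
40.2555 15.1074 0.0000 0.0000 0.0000
50.0464 28.6269 0.0000 0.0000 0.0000 0.0000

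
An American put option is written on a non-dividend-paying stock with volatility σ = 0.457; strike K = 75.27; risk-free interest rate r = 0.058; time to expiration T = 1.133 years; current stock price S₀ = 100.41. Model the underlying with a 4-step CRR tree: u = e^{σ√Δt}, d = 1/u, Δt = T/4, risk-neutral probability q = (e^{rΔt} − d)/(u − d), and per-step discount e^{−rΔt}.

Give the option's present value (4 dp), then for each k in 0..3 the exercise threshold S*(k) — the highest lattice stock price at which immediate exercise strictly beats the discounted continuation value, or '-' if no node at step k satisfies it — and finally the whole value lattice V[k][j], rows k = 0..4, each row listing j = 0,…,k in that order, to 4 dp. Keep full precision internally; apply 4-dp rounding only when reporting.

Δt=0.28325, u=1.27535, d=0.78410, q=0.47321, disc=e^(-rΔt)=0.98371
k=4 terminal: V=max(K-S,0) → 37.3159 13.5369 0.0000 0.0000 0.0000
k=3: j=0 S=48.4048 intr=26.8652 cont=25.6387 V=26.8652[EX]; j=1 S=78.7313 intr=0.0000 cont=7.0149 V=7.0149[hold]; j=2 S=128.0579 intr=0.0000 cont=0.0000 V=0.0000[hold]; j=3 S=208.2887 intr=0.0000 cont=0.0000 V=0.0000[hold]  S*(3)=48.4048
k=2: j=0 S=61.7331 intr=13.5369 cont=17.1871 V=17.1871[hold]; j=1 S=100.4100 intr=0.0000 cont=3.6352 V=3.6352[hold]; j=2 S=163.3188 intr=0.0000 cont=0.0000 V=0.0000[hold]  S*(2)=-
k=1: j=0 S=78.7313 intr=0.0000 cont=10.5986 V=10.5986[hold]; j=1 S=128.0579 intr=0.0000 cont=1.8838 V=1.8838[hold]  S*(1)=-
k=0: j=0 S=100.4100 intr=0.0000 cont=6.3692 V=6.3692[hold]  S*(0)=-

price = 6.3692
boundary = - - - 48.4048
tree:
6.3692
10.5986 1.8838
17.1871 3.6352 0.0000
26.8652 7.0149 0.0000 0.0000
37.3159 13.5369 0.0000 0.0000 0.0000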